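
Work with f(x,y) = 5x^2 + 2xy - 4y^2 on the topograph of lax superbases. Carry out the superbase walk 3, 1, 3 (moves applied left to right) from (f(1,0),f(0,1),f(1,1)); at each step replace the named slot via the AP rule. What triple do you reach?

start (5,-4,3) = (f(1,0),f(0,1),f(1,1))
replace slot 3: 2·(5+(-4)) − 3 = -1 → (5,-4,-1)
replace slot 1: 2·((-4)+(-1)) − 5 = -15 → (-15,-4,-1)
replace slot 3: 2·((-15)+(-4)) − (-1) = -37 → (-15,-4,-37)

-15,-4,-37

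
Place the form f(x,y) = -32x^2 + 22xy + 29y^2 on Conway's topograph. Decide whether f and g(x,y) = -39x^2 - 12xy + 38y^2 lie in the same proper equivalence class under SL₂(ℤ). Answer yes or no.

D₁ = 4196, D₂ = 6072
discriminants differ ⇒ not SL₂(ℤ)-equivalent

no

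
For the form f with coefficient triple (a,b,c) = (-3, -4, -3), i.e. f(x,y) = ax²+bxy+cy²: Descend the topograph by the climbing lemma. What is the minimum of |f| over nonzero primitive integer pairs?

translate: b→-2 (≡4 mod 6), so (3,4,3)→(3,-2,2)
flip: (3,-2,2)→(2,2,3)
reduced (well bottom): (2,2,3) with a≤c, −a<b≤a
well minimum |f| = |-2| = 2 (negative-definite)

2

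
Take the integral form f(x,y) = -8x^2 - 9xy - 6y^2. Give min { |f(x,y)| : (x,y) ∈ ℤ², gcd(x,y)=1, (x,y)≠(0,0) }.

translate: b→-7 (≡9 mod 16), so (8,9,6)→(8,-7,5)
flip: (8,-7,5)→(5,7,8)
translate: b→-3 (≡7 mod 10), so (5,7,8)→(5,-3,6)
reduced (well bottom): (5,-3,6) with a≤c, −a<b≤a
well minimum |f| = |-5| = 5 (negative-definite)

5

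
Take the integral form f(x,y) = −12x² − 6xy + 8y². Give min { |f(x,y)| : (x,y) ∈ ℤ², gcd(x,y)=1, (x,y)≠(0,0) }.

descent: ρ → (8,6,-12)  [lands on river]
river: ρ → (-12,18,2)
river: ρ → (2,18,-12)
river: ρ → (-12,6,8)
river: ρ → (8,10,-10)
river: ρ → (-10,10,8)
closes: descent 1, river 6
min |a| on river = 2

2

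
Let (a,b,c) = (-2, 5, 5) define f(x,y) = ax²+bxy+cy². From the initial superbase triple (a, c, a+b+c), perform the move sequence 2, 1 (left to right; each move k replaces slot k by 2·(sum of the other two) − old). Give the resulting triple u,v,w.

start (-2,5,8) = (f(1,0),f(0,1),f(1,1))
replace slot 2: 2·((-2)+8) − 5 = 7 → (-2,7,8)
replace slot 1: 2·(7+8) − (-2) = 32 → (32,7,8)

32,7,8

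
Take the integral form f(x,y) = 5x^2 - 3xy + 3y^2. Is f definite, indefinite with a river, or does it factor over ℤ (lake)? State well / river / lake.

D = b²−4ac = (-3)² − 4·5·3 = -51
D < 0 ⇒ definite ⇒ every region one sign ⇒ single well

well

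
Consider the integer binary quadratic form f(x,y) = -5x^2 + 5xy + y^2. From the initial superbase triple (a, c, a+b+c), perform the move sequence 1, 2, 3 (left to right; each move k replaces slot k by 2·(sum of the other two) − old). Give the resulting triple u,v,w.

start (-5,1,1) = (f(1,0),f(0,1),f(1,1))
replace slot 1: 2·(1+1) − (-5) = 9 → (9,1,1)
replace slot 2: 2·(9+1) − 1 = 19 → (9,19,1)
replace slot 3: 2·(9+19) − 1 = 55 → (9,19,55)

9,19,55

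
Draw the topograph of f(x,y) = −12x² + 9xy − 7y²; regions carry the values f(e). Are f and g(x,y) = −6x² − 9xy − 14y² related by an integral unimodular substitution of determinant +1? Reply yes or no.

D₁ = -255, D₂ = -255
f is negative-definite; reduce −f:
−f: flip: (12,-9,7)→(7,9,12)
−f: translate: b→-5 (≡9 mod 14), so (7,9,12)→(7,-5,10)
−f: reduced (well bottom): (7,-5,10) with a≤c, −a<b≤a
flip sign back: reduced form of f is (-7,5,-10)
g is negative-definite; reduce −g:
−g: translate: b→-3 (≡9 mod 12), so (6,9,14)→(6,-3,11)
−g: reduced (well bottom): (6,-3,11) with a≤c, −a<b≤a
flip sign back: reduced form of g is (-6,3,-11)
reduced forms (-7, 5, -10) vs (-6, 3, -11) ⇒ inequivalent

no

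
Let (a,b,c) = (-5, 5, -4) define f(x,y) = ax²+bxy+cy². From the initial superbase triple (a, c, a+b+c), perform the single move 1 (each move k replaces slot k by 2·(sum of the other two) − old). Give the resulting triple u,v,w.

start (-5,-4,-4) = (f(1,0),f(0,1),f(1,1))
replace slot 1: 2·((-4)+(-4)) − (-5) = -11 → (-11,-4,-4)

-11,-4,-4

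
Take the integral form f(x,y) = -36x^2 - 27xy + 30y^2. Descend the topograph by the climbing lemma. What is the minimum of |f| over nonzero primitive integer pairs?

descent: ρ → (30,27,-36)  [lands on river]
river: ρ → (-36,45,21)
river: ρ → (21,39,-42)
river: ρ → (-42,45,18)
river: ρ → (18,63,-15)
river: ρ → (-15,57,30)
river: ρ → (30,63,-9)
river: ρ → (-9,63,30)
river: ρ → (30,57,-15)
river: ρ → (-15,63,18)
river: ρ → (18,45,-42)
river: ρ → (-42,39,21)
river: ρ → (21,45,-36)
river: ρ → (-36,27,30)
river: ρ → (30,33,-33)
river: ρ → (-33,33,30)
closes: descent 1, river 16
min |a| on river = 9

9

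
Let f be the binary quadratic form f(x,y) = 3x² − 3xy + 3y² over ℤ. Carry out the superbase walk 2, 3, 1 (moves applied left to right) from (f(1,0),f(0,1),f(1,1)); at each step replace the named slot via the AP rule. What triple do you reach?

start (3,3,3) = (f(1,0),f(0,1),f(1,1))
replace slot 2: 2·(3+3) − 3 = 9 → (3,9,3)
replace slot 3: 2·(3+9) − 3 = 21 → (3,9,21)
replace slot 1: 2·(9+21) − 3 = 57 → (57,9,21)

57,9,21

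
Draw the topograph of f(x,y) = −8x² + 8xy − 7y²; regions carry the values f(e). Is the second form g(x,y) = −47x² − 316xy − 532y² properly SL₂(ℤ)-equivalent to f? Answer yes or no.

D₁ = -160, D₂ = -160
f is negative-definite; reduce −f:
−f: translate: b→8 (≡-8 mod 16), so (8,-8,7)→(8,8,7)
−f: flip: (8,8,7)→(7,-8,8)
−f: translate: b→6 (≡-8 mod 14), so (7,-8,8)→(7,6,7)
−f: reduced (well bottom): (7,6,7) with a≤c, −a<b≤a
flip sign back: reduced form of f is (-7,-6,-7)
g is negative-definite; reduce −g:
−g: translate: b→34 (≡316 mod 94), so (47,316,532)→(47,34,7)
−g: flip: (47,34,7)→(7,-34,47)
−g: translate: b→-6 (≡-34 mod 14), so (7,-34,47)→(7,-6,7)
−g: flip: (7,-6,7)→(7,6,7)
−g: reduced (well bottom): (7,6,7) with a≤c, −a<b≤a
flip sign back: reduced form of g is (-7,-6,-7)
reduced forms (-7, -6, -7) vs (-7, -6, -7) ⇒ equivalent

yes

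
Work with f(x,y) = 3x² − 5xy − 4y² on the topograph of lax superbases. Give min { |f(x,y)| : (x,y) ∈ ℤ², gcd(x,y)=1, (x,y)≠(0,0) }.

descent: ρ → (-4,5,3)  [lands on river]
river: ρ → (3,7,-2)
river: ρ → (-2,5,6)
river: ρ → (6,7,-1)
river: ρ → (-1,7,6)
river: ρ → (6,5,-2)
river: ρ → (-2,7,3)
river: ρ → (3,5,-4)
river: ρ → (-4,3,4)
river: ρ → (4,5,-3)
river: ρ → (-3,7,2)
river: ρ → (2,5,-6)
river: ρ → (-6,7,1)
river: ρ → (1,7,-6)
river: ρ → (-6,5,2)
river: ρ → (2,7,-3)
river: ρ → (-3,5,4)
river: ρ → (4,3,-4)
closes: descent 1, river 18
min |a| on river = 1

1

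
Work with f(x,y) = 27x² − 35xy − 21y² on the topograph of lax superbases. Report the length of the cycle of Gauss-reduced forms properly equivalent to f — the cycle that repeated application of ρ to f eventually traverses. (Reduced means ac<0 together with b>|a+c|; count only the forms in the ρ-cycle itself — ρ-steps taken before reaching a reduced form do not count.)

D = 3493, ⌊√D⌋ = 59
descent: ρ → (-21,35,27)  [lands on river]
river: ρ → (27,19,-29)
river: ρ → (-29,39,17)
river: ρ → (17,29,-39)
river: ρ → (-39,49,7)
river: ρ → (7,49,-39)
river: ρ → (-39,29,17)
river: ρ → (17,39,-29)
river: ρ → (-29,19,27)
river: ρ → (27,35,-21)
river: ρ → (-21,49,13)
river: ρ → (13,55,-9)
river: ρ → (-9,53,19)
river: ρ → (19,23,-39)
river: ρ → (-39,55,3)
river: ρ → (3,59,-1)
river: ρ → (-1,59,3)
river: ρ → (3,55,-39)
river: ρ → (-39,23,19)
river: ρ → (19,53,-9)
river: ρ → (-9,55,13)
river: ρ → (13,49,-21)
ρ-cycle length = 22 (tail of 1 descent step not counted)

22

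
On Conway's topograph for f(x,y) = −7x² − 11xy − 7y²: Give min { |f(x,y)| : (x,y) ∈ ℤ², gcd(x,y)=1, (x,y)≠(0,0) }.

translate: b→-3 (≡11 mod 14), so (7,11,7)→(7,-3,3)
flip: (7,-3,3)→(3,3,7)
reduced (well bottom): (3,3,7) with a≤c, −a<b≤a
well minimum |f| = |-3| = 3 (negative-definite)

3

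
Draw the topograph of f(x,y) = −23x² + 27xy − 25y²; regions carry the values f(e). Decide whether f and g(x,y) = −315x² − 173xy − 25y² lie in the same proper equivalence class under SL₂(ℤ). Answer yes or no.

D₁ = -1571, D₂ = -1571
f is negative-definite; reduce −f:
−f: translate: b→19 (≡-27 mod 46), so (23,-27,25)→(23,19,21)
−f: flip: (23,19,21)→(21,-19,23)
−f: reduced (well bottom): (21,-19,23) with a≤c, −a<b≤a
flip sign back: reduced form of f is (-21,19,-23)
g is negative-definite; reduce −g:
−g: flip: (315,173,25)→(25,-173,315)
−g: translate: b→-23 (≡-173 mod 50), so (25,-173,315)→(25,-23,21)
−g: flip: (25,-23,21)→(21,23,25)
−g: translate: b→-19 (≡23 mod 42), so (21,23,25)→(21,-19,23)
−g: reduced (well bottom): (21,-19,23) with a≤c, −a<b≤a
flip sign back: reduced form of g is (-21,19,-23)
reduced forms (-21, 19, -23) vs (-21, 19, -23) ⇒ equivalent

yes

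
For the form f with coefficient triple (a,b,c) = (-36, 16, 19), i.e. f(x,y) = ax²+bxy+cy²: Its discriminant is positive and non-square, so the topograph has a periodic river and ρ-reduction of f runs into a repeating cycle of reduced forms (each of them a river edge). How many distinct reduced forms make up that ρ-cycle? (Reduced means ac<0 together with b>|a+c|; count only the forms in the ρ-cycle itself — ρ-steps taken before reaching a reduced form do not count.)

D = 2992, ⌊√D⌋ = 54
descent: ρ → (19,22,-33)  [lands on river]
river: ρ → (-33,44,8)
river: ρ → (8,52,-9)
river: ρ → (-9,38,43)
river: ρ → (43,48,-4)
river: ρ → (-4,48,43)
river: ρ → (43,38,-9)
river: ρ → (-9,52,8)
river: ρ → (8,44,-33)
river: ρ → (-33,22,19)
river: ρ → (19,54,-1)
river: ρ → (-1,54,19)
ρ-cycle length = 12 (tail of 1 descent step not counted)

12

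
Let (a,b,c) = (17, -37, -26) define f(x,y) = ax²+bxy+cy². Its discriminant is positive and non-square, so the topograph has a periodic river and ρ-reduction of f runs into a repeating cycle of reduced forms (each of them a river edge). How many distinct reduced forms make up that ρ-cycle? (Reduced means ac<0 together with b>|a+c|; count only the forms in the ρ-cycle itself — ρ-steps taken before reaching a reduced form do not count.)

D = 3137, ⌊√D⌋ = 56
descent: ρ → (-26,37,17)  [lands on river]
river: ρ → (17,31,-32)
river: ρ → (-32,33,16)
river: ρ → (16,31,-34)
river: ρ → (-34,37,13)
river: ρ → (13,41,-28)
river: ρ → (-28,15,26)
river: ρ → (26,37,-17)
river: ρ → (-17,31,32)
river: ρ → (32,33,-16)
river: ρ → (-16,31,34)
river: ρ → (34,37,-13)
river: ρ → (-13,41,28)
river: ρ → (28,15,-26)
ρ-cycle length = 14 (tail of 1 descent step not counted)

14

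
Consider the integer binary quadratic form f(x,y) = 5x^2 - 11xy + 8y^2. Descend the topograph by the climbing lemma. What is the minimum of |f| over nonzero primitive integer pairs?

translate: b→-1 (≡-11 mod 10), so (5,-11,8)→(5,-1,2)
flip: (5,-1,2)→(2,1,5)
reduced (well bottom): (2,1,5) with a≤c, −a<b≤a
well minimum = a = 2

2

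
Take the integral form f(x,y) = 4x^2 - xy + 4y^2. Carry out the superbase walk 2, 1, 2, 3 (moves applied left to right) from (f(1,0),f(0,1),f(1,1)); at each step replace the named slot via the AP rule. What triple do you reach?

start (4,4,7) = (f(1,0),f(0,1),f(1,1))
replace slot 2: 2·(4+7) − 4 = 18 → (4,18,7)
replace slot 1: 2·(18+7) − 4 = 46 → (46,18,7)
replace slot 2: 2·(46+7) − 18 = 88 → (46,88,7)
replace slot 3: 2·(46+88) − 7 = 261 → (46,88,261)

46,88,261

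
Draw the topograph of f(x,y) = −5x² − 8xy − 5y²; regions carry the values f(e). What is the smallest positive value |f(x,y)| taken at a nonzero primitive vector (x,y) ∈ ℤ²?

translate: b→-2 (≡8 mod 10), so (5,8,5)→(5,-2,2)
flip: (5,-2,2)→(2,2,5)
reduced (well bottom): (2,2,5) with a≤c, −a<b≤a
well minimum |f| = |-2| = 2 (negative-definite)

2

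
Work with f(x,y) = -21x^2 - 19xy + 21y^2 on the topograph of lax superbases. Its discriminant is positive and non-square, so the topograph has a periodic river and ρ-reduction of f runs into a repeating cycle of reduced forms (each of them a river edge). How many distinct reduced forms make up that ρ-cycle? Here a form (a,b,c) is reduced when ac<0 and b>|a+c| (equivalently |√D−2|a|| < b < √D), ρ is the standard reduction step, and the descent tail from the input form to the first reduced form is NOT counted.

D = 2125, ⌊√D⌋ = 46
descent: ρ → (21,19,-21)  [lands on river]
river: ρ → (-21,23,19)
river: ρ → (19,15,-25)
river: ρ → (-25,35,9)
river: ρ → (9,37,-21)
river: ρ → (-21,5,25)
river: ρ → (25,45,-1)
river: ρ → (-1,45,25)
river: ρ → (25,5,-21)
river: ρ → (-21,37,9)
river: ρ → (9,35,-25)
river: ρ → (-25,15,19)
river: ρ → (19,23,-21)
river: ρ → (-21,19,21)
river: ρ → (21,23,-19)
river: ρ → (-19,15,25)
river: ρ → (25,35,-9)
river: ρ → (-9,37,21)
river: ρ → (21,5,-25)
river: ρ → (-25,45,1)
river: ρ → (1,45,-25)
river: ρ → (-25,5,21)
river: ρ → (21,37,-9)
river: ρ → (-9,35,25)
river: ρ → (25,15,-19)
river: ρ → (-19,23,21)
ρ-cycle length = 26 (tail of 1 descent step not counted)

26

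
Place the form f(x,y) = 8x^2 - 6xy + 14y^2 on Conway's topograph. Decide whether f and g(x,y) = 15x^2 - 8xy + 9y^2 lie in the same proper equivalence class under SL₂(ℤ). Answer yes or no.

D₁ = -412, D₂ = -476
discriminants differ ⇒ not SL₂(ℤ)-equivalent

no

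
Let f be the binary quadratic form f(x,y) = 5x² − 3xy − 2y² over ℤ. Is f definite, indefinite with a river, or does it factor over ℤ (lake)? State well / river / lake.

D = b²−4ac = (-3)² − 4·5·(-2) = 49
D = 7² is a perfect square ⇒ form factors over ℤ ⇒ lakes

lake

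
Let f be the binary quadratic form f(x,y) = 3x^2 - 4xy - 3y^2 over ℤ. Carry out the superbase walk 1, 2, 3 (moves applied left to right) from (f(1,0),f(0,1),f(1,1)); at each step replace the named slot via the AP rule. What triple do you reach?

start (3,-3,-4) = (f(1,0),f(0,1),f(1,1))
replace slot 1: 2·((-3)+(-4)) − 3 = -17 → (-17,-3,-4)
replace slot 2: 2·((-17)+(-4)) − (-3) = -39 → (-17,-39,-4)
replace slot 3: 2·((-17)+(-39)) − (-4) = -108 → (-17,-39,-108)

-17,-39,-108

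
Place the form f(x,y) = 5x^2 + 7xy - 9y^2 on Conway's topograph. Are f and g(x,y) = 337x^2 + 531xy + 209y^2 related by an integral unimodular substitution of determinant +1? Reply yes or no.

D₁ = 229, D₂ = 229
river cycle of f (length 6): (-9, 11, 3), (3, 13, -5), (-5, 7, 9), (9, 11, -3), (-3, 13, 5), (5, 7, -9)
river cycle of g (length 6): (-3, 13, 5), (5, 7, -9), (-9, 11, 3), (3, 13, -5), (-5, 7, 9), (9, 11, -3)
cycles coincide ⇒ equivalent

yes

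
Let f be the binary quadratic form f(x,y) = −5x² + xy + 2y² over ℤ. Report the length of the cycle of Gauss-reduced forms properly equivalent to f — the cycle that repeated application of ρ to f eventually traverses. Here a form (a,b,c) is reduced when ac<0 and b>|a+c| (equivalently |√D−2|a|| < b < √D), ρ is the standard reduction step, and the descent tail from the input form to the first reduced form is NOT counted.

D = 41, ⌊√D⌋ = 6
descent: ρ → (2,3,-4)  [lands on river]
river: ρ → (-4,5,1)
river: ρ → (1,5,-4)
river: ρ → (-4,3,2)
river: ρ → (2,5,-2)
river: ρ → (-2,3,4)
river: ρ → (4,5,-1)
river: ρ → (-1,5,4)
river: ρ → (4,3,-2)
river: ρ → (-2,5,2)
ρ-cycle length = 10 (tail of 1 descent step not counted)

10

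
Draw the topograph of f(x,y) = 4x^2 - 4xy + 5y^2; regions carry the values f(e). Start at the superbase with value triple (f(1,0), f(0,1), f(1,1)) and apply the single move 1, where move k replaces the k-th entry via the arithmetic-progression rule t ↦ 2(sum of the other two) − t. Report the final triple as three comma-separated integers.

start (4,5,5) = (f(1,0),f(0,1),f(1,1))
replace slot 1: 2·(5+5) − 4 = 16 → (16,5,5)

16,5,5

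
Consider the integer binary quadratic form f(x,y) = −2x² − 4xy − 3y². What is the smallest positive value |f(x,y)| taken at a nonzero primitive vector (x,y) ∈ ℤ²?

translate: b→0 (≡4 mod 4), so (2,4,3)→(2,0,1)
flip: (2,0,1)→(1,0,2)
reduced (well bottom): (1,0,2) with a≤c, −a<b≤a
well minimum |f| = |-1| = 1 (negative-definite)

1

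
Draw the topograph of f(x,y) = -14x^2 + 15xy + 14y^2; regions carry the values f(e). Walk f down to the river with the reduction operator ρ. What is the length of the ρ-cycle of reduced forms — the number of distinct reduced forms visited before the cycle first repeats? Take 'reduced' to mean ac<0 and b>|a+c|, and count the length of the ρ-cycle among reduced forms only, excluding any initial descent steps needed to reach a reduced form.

D = 1009, ⌊√D⌋ = 31
river: ρ → (14,13,-15)
river: ρ → (-15,17,12)
river: ρ → (12,31,-1)
river: ρ → (-1,31,12)
river: ρ → (12,17,-15)
river: ρ → (-15,13,14)
river: ρ → (14,15,-14)
river: ρ → (-14,13,15)
river: ρ → (15,17,-12)
river: ρ → (-12,31,1)
river: ρ → (1,31,-12)
river: ρ → (-12,17,15)
river: ρ → (15,13,-14)
river: ρ → (-14,15,14)
ρ-cycle length = 14 (tail of 0 descent steps not counted)

14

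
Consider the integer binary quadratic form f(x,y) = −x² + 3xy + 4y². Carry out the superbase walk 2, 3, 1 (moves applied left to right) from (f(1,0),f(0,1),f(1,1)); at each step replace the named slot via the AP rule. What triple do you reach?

start (-1,4,6) = (f(1,0),f(0,1),f(1,1))
replace slot 2: 2·((-1)+6) − 4 = 6 → (-1,6,6)
replace slot 3: 2·((-1)+6) − 6 = 4 → (-1,6,4)
replace slot 1: 2·(6+4) − (-1) = 21 → (21,6,4)

21,6,4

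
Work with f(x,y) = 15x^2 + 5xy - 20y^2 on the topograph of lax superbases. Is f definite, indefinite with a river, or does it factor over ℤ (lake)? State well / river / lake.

D = b²−4ac = 5² − 4·15·(-20) = 1225
D = 35² is a perfect square ⇒ form factors over ℤ ⇒ lakes

lake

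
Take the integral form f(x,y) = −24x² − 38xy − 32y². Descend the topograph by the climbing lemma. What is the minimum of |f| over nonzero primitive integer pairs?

translate: b→-10 (≡38 mod 48), so (24,38,32)→(24,-10,18)
flip: (24,-10,18)→(18,10,24)
reduced (well bottom): (18,10,24) with a≤c, −a<b≤a
well minimum |f| = |-18| = 18 (negative-definite)

18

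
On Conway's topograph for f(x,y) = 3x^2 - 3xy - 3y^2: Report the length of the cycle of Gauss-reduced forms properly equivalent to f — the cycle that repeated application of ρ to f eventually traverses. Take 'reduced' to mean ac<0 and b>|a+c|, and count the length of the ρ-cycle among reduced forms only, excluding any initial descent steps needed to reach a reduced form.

D = 45, ⌊√D⌋ = 6
descent: ρ → (-3,3,3)  [lands on river]
river: ρ → (3,3,-3)
ρ-cycle length = 2 (tail of 1 descent step not counted)

2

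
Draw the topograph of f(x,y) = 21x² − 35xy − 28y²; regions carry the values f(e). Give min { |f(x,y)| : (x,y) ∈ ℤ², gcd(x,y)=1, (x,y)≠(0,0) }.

descent: ρ → (-28,35,21)  [lands on river]
river: ρ → (21,49,-14)
river: ρ → (-14,35,42)
river: ρ → (42,49,-7)
river: ρ → (-7,49,42)
river: ρ → (42,35,-14)
river: ρ → (-14,49,21)
river: ρ → (21,35,-28)
river: ρ → (-28,21,28)
river: ρ → (28,35,-21)
river: ρ → (-21,49,14)
river: ρ → (14,35,-42)
river: ρ → (-42,49,7)
river: ρ → (7,49,-42)
river: ρ → (-42,35,14)
river: ρ → (14,49,-21)
river: ρ → (-21,35,28)
river: ρ → (28,21,-28)
closes: descent 1, river 18
min |a| on river = 7

7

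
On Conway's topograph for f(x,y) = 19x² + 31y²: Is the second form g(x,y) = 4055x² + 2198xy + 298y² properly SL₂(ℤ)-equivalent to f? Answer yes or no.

D₁ = -2356, D₂ = -2356
f: reduced (well bottom): (19,0,31) with a≤c, −a<b≤a
g: flip: (4055,2198,298)→(298,-2198,4055)
g: translate: b→186 (≡-2198 mod 596), so (298,-2198,4055)→(298,186,31)
g: flip: (298,186,31)→(31,-186,298)
g: translate: b→0 (≡-186 mod 62), so (31,-186,298)→(31,0,19)
g: flip: (31,0,19)→(19,0,31)
g: reduced (well bottom): (19,0,31) with a≤c, −a<b≤a
reduced forms (19, 0, 31) vs (19, 0, 31) ⇒ equivalent

yes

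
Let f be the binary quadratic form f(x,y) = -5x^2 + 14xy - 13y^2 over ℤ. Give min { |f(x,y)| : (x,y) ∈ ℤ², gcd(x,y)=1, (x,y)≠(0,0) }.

translate: b→-4 (≡-14 mod 10), so (5,-14,13)→(5,-4,4)
flip: (5,-4,4)→(4,4,5)
reduced (well bottom): (4,4,5) with a≤c, −a<b≤a
well minimum |f| = |-4| = 4 (negative-definite)

4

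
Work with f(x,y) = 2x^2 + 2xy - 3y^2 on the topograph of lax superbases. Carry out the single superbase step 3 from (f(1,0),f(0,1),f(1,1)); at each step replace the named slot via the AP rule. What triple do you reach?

start (2,-3,1) = (f(1,0),f(0,1),f(1,1))
replace slot 3: 2·(2+(-3)) − 1 = -3 → (2,-3,-3)

2,-3,-3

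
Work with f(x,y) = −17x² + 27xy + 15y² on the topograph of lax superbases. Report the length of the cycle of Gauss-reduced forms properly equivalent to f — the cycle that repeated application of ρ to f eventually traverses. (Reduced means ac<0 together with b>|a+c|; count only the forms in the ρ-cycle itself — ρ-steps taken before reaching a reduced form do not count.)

D = 1749, ⌊√D⌋ = 41
river: ρ → (15,33,-11)
river: ρ → (-11,33,15)
river: ρ → (15,27,-17)
river: ρ → (-17,41,1)
river: ρ → (1,41,-17)
river: ρ → (-17,27,15)
ρ-cycle length = 6 (tail of 0 descent steps not counted)

6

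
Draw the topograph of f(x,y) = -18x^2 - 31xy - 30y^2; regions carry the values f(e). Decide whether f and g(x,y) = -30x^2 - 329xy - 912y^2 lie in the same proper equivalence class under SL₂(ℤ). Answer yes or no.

D₁ = -1199, D₂ = -1199
f is negative-definite; reduce −f:
−f: translate: b→-5 (≡31 mod 36), so (18,31,30)→(18,-5,17)
−f: flip: (18,-5,17)→(17,5,18)
−f: reduced (well bottom): (17,5,18) with a≤c, −a<b≤a
flip sign back: reduced form of f is (-17,-5,-18)
g is negative-definite; reduce −g:
−g: translate: b→29 (≡329 mod 60), so (30,329,912)→(30,29,17)
−g: flip: (30,29,17)→(17,-29,30)
−g: translate: b→5 (≡-29 mod 34), so (17,-29,30)→(17,5,18)
−g: reduced (well bottom): (17,5,18) with a≤c, −a<b≤a
flip sign back: reduced form of g is (-17,-5,-18)
reduced forms (-17, -5, -18) vs (-17, -5, -18) ⇒ equivalent

yes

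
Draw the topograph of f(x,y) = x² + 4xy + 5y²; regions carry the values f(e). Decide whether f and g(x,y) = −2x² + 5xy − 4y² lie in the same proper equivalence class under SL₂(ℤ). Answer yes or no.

D₁ = -4, D₂ = -7
discriminants differ ⇒ not SL₂(ℤ)-equivalent

no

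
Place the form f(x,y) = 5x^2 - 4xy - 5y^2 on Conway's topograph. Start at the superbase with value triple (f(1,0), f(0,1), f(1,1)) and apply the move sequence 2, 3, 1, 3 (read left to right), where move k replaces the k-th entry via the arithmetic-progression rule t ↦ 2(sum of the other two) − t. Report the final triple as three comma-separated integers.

start (5,-5,-4) = (f(1,0),f(0,1),f(1,1))
replace slot 2: 2·(5+(-4)) − (-5) = 7 → (5,7,-4)
replace slot 3: 2·(5+7) − (-4) = 28 → (5,7,28)
replace slot 1: 2·(7+28) − 5 = 65 → (65,7,28)
replace slot 3: 2·(65+7) − 28 = 116 → (65,7,116)

65,7,116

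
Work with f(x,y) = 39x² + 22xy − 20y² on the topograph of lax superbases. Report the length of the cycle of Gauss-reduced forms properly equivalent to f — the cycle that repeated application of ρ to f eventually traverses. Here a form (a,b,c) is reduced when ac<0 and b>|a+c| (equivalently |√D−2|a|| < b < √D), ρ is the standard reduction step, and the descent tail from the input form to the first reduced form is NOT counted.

D = 3604, ⌊√D⌋ = 60
river: ρ → (-20,58,3)
river: ρ → (3,56,-39)
river: ρ → (-39,22,20)
river: ρ → (20,58,-3)
river: ρ → (-3,56,39)
river: ρ → (39,22,-20)
ρ-cycle length = 6 (tail of 0 descent steps not counted)

6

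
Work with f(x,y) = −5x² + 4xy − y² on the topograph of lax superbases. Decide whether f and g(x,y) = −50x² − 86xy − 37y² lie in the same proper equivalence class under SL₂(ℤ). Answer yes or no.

D₁ = -4, D₂ = -4
f is negative-definite; reduce −f:
−f: flip: (5,-4,1)→(1,4,5)
−f: translate: b→0 (≡4 mod 2), so (1,4,5)→(1,0,1)
−f: reduced (well bottom): (1,0,1) with a≤c, −a<b≤a
flip sign back: reduced form of f is (-1,0,-1)
g is negative-definite; reduce −g:
−g: translate: b→-14 (≡86 mod 100), so (50,86,37)→(50,-14,1)
−g: flip: (50,-14,1)→(1,14,50)
−g: translate: b→0 (≡14 mod 2), so (1,14,50)→(1,0,1)
−g: reduced (well bottom): (1,0,1) with a≤c, −a<b≤a
flip sign back: reduced form of g is (-1,0,-1)
reduced forms (-1, 0, -1) vs (-1, 0, -1) ⇒ equivalent

yes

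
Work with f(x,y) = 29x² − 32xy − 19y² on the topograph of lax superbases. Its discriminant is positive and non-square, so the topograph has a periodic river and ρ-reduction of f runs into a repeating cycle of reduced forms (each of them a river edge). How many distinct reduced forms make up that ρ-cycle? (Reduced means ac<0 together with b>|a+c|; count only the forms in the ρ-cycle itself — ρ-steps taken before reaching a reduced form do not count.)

D = 3228, ⌊√D⌋ = 56
descent: ρ → (-19,32,29)  [lands on river]
river: ρ → (29,26,-22)
river: ρ → (-22,18,33)
river: ρ → (33,48,-7)
river: ρ → (-7,50,26)
river: ρ → (26,54,-3)
river: ρ → (-3,54,26)
river: ρ → (26,50,-7)
river: ρ → (-7,48,33)
river: ρ → (33,18,-22)
river: ρ → (-22,26,29)
river: ρ → (29,32,-19)
river: ρ → (-19,44,17)
river: ρ → (17,24,-39)
river: ρ → (-39,54,2)
river: ρ → (2,54,-39)
river: ρ → (-39,24,17)
river: ρ → (17,44,-19)
ρ-cycle length = 18 (tail of 1 descent step not counted)

18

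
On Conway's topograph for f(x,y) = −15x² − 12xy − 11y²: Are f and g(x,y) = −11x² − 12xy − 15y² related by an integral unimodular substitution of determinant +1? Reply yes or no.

D₁ = -516, D₂ = -516
f is negative-definite; reduce −f:
−f: flip: (15,12,11)→(11,-12,15)
−f: translate: b→10 (≡-12 mod 22), so (11,-12,15)→(11,10,14)
−f: reduced (well bottom): (11,10,14) with a≤c, −a<b≤a
flip sign back: reduced form of f is (-11,-10,-14)
g is negative-definite; reduce −g:
−g: translate: b→-10 (≡12 mod 22), so (11,12,15)→(11,-10,14)
−g: reduced (well bottom): (11,-10,14) with a≤c, −a<b≤a
flip sign back: reduced form of g is (-11,10,-14)
reduced forms (-11, -10, -14) vs (-11, 10, -14) ⇒ inequivalent

no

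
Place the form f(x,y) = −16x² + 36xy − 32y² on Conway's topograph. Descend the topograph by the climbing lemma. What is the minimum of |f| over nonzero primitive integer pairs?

translate: b→-4 (≡-36 mod 32), so (16,-36,32)→(16,-4,12)
flip: (16,-4,12)→(12,4,16)
reduced (well bottom): (12,4,16) with a≤c, −a<b≤a
well minimum |f| = |-12| = 12 (negative-definite)

12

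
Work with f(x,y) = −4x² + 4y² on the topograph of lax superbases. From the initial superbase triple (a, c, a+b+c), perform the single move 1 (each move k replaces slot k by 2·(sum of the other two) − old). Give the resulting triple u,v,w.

start (-4,4,0) = (f(1,0),f(0,1),f(1,1))
replace slot 1: 2·(4+0) − (-4) = 12 → (12,4,0)

12,4,0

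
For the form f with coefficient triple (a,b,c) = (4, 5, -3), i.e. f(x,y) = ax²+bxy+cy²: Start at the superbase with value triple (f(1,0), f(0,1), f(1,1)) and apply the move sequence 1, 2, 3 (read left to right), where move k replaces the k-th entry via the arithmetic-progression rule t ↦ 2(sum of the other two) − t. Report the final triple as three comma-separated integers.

start (4,-3,6) = (f(1,0),f(0,1),f(1,1))
replace slot 1: 2·((-3)+6) − 4 = 2 → (2,-3,6)
replace slot 2: 2·(2+6) − (-3) = 19 → (2,19,6)
replace slot 3: 2·(2+19) − 6 = 36 → (2,19,36)

2,19,36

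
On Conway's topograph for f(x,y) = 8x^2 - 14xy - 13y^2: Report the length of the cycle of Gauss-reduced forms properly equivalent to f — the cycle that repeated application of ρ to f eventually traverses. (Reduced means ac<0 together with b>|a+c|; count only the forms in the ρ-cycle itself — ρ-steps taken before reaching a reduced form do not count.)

D = 612, ⌊√D⌋ = 24
descent: ρ → (-13,14,8)  [lands on river]
river: ρ → (8,18,-9)
river: ρ → (-9,18,8)
river: ρ → (8,14,-13)
river: ρ → (-13,12,9)
river: ρ → (9,24,-1)
river: ρ → (-1,24,9)
river: ρ → (9,12,-13)
ρ-cycle length = 8 (tail of 1 descent step not counted)

8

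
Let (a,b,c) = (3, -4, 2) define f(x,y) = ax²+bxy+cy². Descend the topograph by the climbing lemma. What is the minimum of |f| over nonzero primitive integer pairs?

translate: b→2 (≡-4 mod 6), so (3,-4,2)→(3,2,1)
flip: (3,2,1)→(1,-2,3)
translate: b→0 (≡-2 mod 2), so (1,-2,3)→(1,0,2)
reduced (well bottom): (1,0,2) with a≤c, −a<b≤a
well minimum = a = 1

1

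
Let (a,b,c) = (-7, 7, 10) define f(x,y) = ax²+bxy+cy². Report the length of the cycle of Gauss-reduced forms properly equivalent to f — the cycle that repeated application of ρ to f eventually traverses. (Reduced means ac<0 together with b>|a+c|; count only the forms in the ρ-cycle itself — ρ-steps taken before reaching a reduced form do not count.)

D = 329, ⌊√D⌋ = 18
river: ρ → (10,13,-4)
river: ρ → (-4,11,13)
river: ρ → (13,15,-2)
river: ρ → (-2,17,5)
river: ρ → (5,13,-8)
river: ρ → (-8,3,10)
river: ρ → (10,17,-1)
river: ρ → (-1,17,10)
river: ρ → (10,3,-8)
river: ρ → (-8,13,5)
river: ρ → (5,17,-2)
river: ρ → (-2,15,13)
river: ρ → (13,11,-4)
river: ρ → (-4,13,10)
river: ρ → (10,7,-7)
river: ρ → (-7,7,10)
ρ-cycle length = 16 (tail of 0 descent steps not counted)

16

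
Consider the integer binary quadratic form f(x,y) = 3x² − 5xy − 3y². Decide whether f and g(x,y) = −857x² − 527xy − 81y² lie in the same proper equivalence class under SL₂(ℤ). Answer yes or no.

D₁ = 61, D₂ = 61
river cycle of f (length 6): (-3, 5, 3), (3, 7, -1), (-1, 7, 3), (3, 5, -3), (-3, 7, 1), (1, 7, -3)
river cycle of g (length 6): (3, 7, -1), (-1, 7, 3), (3, 5, -3), (-3, 7, 1), (1, 7, -3), (-3, 5, 3)
cycles coincide ⇒ equivalent

yes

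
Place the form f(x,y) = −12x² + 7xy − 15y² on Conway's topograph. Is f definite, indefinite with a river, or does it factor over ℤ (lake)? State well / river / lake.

D = b²−4ac = 7² − 4·(-12)·(-15) = -671
D < 0 ⇒ definite ⇒ every region one sign ⇒ single well

well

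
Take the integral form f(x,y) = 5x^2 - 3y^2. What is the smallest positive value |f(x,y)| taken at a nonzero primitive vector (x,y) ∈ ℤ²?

descent: ρ → (-3,6,2)  [lands on river]
river: ρ → (2,6,-3)
closes: descent 1, river 2
min |a| on river = 2

2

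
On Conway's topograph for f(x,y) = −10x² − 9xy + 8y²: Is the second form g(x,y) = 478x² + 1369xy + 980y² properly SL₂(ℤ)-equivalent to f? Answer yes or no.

D₁ = 401, D₂ = 401
river cycle of f (length 10): (8, 9, -10), (-10, 11, 7), (7, 17, -4), (-4, 15, 11), (11, 7, -8), (-8, 9, 10), (10, 11, -7), (-7, 17, 4), (4, 15, -11), (-11, 7, 8)
river cycle of g (length 10): (8, 9, -10), (-10, 11, 7), (7, 17, -4), (-4, 15, 11), (11, 7, -8), (-8, 9, 10), (10, 11, -7), (-7, 17, 4), (4, 15, -11), (-11, 7, 8)
cycles coincide ⇒ equivalent

yes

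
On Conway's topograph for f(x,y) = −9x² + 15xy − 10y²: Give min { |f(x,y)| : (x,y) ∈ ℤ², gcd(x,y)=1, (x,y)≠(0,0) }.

translate: b→3 (≡-15 mod 18), so (9,-15,10)→(9,3,4)
flip: (9,3,4)→(4,-3,9)
reduced (well bottom): (4,-3,9) with a≤c, −a<b≤a
well minimum |f| = |-4| = 4 (negative-definite)

4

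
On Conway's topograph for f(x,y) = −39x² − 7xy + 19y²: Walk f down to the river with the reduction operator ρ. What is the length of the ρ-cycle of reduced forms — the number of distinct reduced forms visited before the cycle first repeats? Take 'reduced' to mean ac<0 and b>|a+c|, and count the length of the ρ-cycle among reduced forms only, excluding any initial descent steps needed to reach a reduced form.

D = 3013, ⌊√D⌋ = 54
descent: ρ → (19,45,-13)  [lands on river]
river: ρ → (-13,33,37)
river: ρ → (37,41,-9)
river: ρ → (-9,49,17)
river: ρ → (17,53,-3)
river: ρ → (-3,49,51)
river: ρ → (51,53,-1)
river: ρ → (-1,53,51)
river: ρ → (51,49,-3)
river: ρ → (-3,53,17)
river: ρ → (17,49,-9)
river: ρ → (-9,41,37)
river: ρ → (37,33,-13)
river: ρ → (-13,45,19)
river: ρ → (19,31,-27)
river: ρ → (-27,23,23)
river: ρ → (23,23,-27)
river: ρ → (-27,31,19)
ρ-cycle length = 18 (tail of 1 descent step not counted)

18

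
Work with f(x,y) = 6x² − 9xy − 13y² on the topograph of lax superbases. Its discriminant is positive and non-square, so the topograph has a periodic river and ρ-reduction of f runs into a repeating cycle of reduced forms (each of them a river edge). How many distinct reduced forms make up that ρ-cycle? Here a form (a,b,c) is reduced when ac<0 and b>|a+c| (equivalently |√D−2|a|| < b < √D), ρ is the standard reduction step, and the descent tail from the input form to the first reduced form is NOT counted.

D = 393, ⌊√D⌋ = 19
descent: ρ → (-13,9,6)  [lands on river]
river: ρ → (6,15,-7)
river: ρ → (-7,13,8)
river: ρ → (8,19,-1)
river: ρ → (-1,19,8)
river: ρ → (8,13,-7)
river: ρ → (-7,15,6)
river: ρ → (6,9,-13)
river: ρ → (-13,17,2)
river: ρ → (2,19,-4)
river: ρ → (-4,13,14)
river: ρ → (14,15,-3)
river: ρ → (-3,15,14)
river: ρ → (14,13,-4)
river: ρ → (-4,19,2)
river: ρ → (2,17,-13)
ρ-cycle length = 16 (tail of 1 descent step not counted)

16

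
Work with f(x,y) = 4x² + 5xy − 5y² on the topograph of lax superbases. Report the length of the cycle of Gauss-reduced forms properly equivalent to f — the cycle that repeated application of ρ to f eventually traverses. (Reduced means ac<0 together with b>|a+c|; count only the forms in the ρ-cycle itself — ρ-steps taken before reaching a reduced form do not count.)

D = 105, ⌊√D⌋ = 10
river: ρ → (-5,5,4)
river: ρ → (4,3,-6)
river: ρ → (-6,9,1)
river: ρ → (1,9,-6)
river: ρ → (-6,3,4)
river: ρ → (4,5,-5)
ρ-cycle length = 6 (tail of 0 descent steps not counted)

6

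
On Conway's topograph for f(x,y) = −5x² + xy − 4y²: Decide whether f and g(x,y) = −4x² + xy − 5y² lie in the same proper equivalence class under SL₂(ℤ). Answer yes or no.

D₁ = -79, D₂ = -79
f is negative-definite; reduce −f:
−f: flip: (5,-1,4)→(4,1,5)
−f: reduced (well bottom): (4,1,5) with a≤c, −a<b≤a
flip sign back: reduced form of f is (-4,-1,-5)
g is negative-definite; reduce −g:
−g: reduced (well bottom): (4,-1,5) with a≤c, −a<b≤a
flip sign back: reduced form of g is (-4,1,-5)
reduced forms (-4, -1, -5) vs (-4, 1, -5) ⇒ inequivalent

no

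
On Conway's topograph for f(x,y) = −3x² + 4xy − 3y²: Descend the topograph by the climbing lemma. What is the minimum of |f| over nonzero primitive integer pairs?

translate: b→2 (≡-4 mod 6), so (3,-4,3)→(3,2,2)
flip: (3,2,2)→(2,-2,3)
translate: b→2 (≡-2 mod 4), so (2,-2,3)→(2,2,3)
reduced (well bottom): (2,2,3) with a≤c, −a<b≤a
well minimum |f| = |-2| = 2 (negative-definite)

2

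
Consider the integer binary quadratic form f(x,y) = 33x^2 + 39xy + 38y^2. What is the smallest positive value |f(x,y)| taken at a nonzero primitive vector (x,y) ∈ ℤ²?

translate: b→-27 (≡39 mod 66), so (33,39,38)→(33,-27,32)
flip: (33,-27,32)→(32,27,33)
reduced (well bottom): (32,27,33) with a≤c, −a<b≤a
well minimum = a = 32

32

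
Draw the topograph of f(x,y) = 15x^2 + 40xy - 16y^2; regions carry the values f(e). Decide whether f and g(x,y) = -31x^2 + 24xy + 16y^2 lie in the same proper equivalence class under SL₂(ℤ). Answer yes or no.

D₁ = 2560, D₂ = 2560
river cycle of f (length 12): (-16, 24, 31), (31, 38, -9), (-9, 34, 39), (39, 44, -4), (-4, 44, 39), (39, 34, -9), (-9, 38, 31), (31, 24, -16), (-16, 40, 15), (15, 50, -1), … (2 more)
river cycle of g (length 12): (16, 40, -15), (-15, 50, 1), (1, 50, -15), (-15, 40, 16), (16, 24, -31), (-31, 38, 9), (9, 34, -39), (-39, 44, 4), (4, 44, -39), (-39, 34, 9), … (2 more)
cycles differ ⇒ inequivalent

no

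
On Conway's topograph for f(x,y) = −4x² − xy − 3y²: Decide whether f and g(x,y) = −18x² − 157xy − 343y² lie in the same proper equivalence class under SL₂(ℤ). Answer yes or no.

D₁ = -47, D₂ = -47
f is negative-definite; reduce −f:
−f: flip: (4,1,3)→(3,-1,4)
−f: reduced (well bottom): (3,-1,4) with a≤c, −a<b≤a
flip sign back: reduced form of f is (-3,1,-4)
g is negative-definite; reduce −g:
−g: translate: b→13 (≡157 mod 36), so (18,157,343)→(18,13,3)
−g: flip: (18,13,3)→(3,-13,18)
−g: translate: b→-1 (≡-13 mod 6), so (3,-13,18)→(3,-1,4)
−g: reduced (well bottom): (3,-1,4) with a≤c, −a<b≤a
flip sign back: reduced form of g is (-3,1,-4)
reduced forms (-3, 1, -4) vs (-3, 1, -4) ⇒ equivalent

yes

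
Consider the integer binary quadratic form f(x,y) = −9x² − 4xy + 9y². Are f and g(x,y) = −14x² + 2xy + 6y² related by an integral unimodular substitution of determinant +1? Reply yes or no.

D₁ = 340, D₂ = 340
river cycle of f (length 10): (9, 4, -9), (-9, 14, 4), (4, 18, -1), (-1, 18, 4), (4, 14, -9), (-9, 4, 9), (9, 14, -4), (-4, 18, 1), (1, 18, -4), (-4, 14, 9)
river cycle of g (length 6): (6, 10, -10), (-10, 10, 6), (6, 14, -6), (-6, 10, 10), (10, 10, -6), (-6, 14, 6)
cycles differ ⇒ inequivalent

no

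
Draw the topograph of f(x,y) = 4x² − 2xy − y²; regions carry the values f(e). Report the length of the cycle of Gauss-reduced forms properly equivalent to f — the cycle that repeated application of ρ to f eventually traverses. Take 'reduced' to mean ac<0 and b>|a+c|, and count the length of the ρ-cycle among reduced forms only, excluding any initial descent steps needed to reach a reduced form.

D = 20, ⌊√D⌋ = 4
descent: ρ → (-1,4,1)  [lands on river]
river: ρ → (1,4,-1)
ρ-cycle length = 2 (tail of 1 descent step not counted)

2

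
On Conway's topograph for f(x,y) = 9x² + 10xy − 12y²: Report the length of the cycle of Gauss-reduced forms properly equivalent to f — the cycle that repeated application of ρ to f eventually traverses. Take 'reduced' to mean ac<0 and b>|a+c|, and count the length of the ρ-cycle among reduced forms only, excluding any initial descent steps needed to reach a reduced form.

D = 532, ⌊√D⌋ = 23
river: ρ → (-12,14,7)
river: ρ → (7,14,-12)
river: ρ → (-12,10,9)
river: ρ → (9,8,-13)
river: ρ → (-13,18,4)
river: ρ → (4,22,-3)
river: ρ → (-3,20,11)
river: ρ → (11,2,-12)
river: ρ → (-12,22,1)
river: ρ → (1,22,-12)
river: ρ → (-12,2,11)
river: ρ → (11,20,-3)
river: ρ → (-3,22,4)
river: ρ → (4,18,-13)
river: ρ → (-13,8,9)
river: ρ → (9,10,-12)
ρ-cycle length = 16 (tail of 0 descent steps not counted)

16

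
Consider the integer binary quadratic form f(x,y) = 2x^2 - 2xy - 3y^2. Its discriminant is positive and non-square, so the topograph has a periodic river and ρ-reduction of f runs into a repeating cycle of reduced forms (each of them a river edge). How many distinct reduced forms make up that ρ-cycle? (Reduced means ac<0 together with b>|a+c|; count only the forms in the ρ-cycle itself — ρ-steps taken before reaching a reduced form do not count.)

D = 28, ⌊√D⌋ = 5
descent: ρ → (-3,2,2)  [lands on river]
river: ρ → (2,2,-3)
river: ρ → (-3,4,1)
river: ρ → (1,4,-3)
ρ-cycle length = 4 (tail of 1 descent step not counted)

4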